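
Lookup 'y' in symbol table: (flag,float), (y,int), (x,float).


Lookup 'y' → type int


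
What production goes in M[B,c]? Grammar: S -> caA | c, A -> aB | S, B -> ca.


For [B, c]: 'c' ∈ FIRST(ca)
Entry: B -> ca


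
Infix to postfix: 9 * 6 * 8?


Left to right (same or higher precedence on left)
Postfix: 9 6 * 8 *


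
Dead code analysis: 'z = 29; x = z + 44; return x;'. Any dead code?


z is read by x's definition; x is returned
No dead code


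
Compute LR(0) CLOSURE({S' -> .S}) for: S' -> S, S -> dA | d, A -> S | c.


Start: S' -> .S
For each item with dot before a nonterminal B, add B -> .γ for every B-production
Closure: [S' -> .S, S -> .dA, S -> .d]


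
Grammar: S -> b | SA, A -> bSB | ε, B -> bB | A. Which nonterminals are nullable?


A nonterminal is nullable iff some alternative derives ε (directly, or every symbol in it is nullable)
Nullable: {A, B}


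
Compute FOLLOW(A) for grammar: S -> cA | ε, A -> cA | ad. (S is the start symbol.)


$ ∈ FOLLOW(S). For each A -> αBβ: add FIRST(β)\{ε} to FOLLOW(B); if β nullable, add FOLLOW(A).
FOLLOW(A) = {$}


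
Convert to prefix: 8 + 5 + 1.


left-to-right (same/higher precedence on left): tree is (+ (+ 8 5) 1)
Prefix: + + 8 5 1


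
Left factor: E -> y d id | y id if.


Common prefix: 'y'
Factored: E -> y E', E' -> d id | id if


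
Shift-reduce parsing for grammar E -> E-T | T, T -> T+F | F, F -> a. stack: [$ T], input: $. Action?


lookahead ∉ {+} so T won't extend; reduce E -> T
Action: reduce (E -> T)


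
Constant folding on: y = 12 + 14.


12 + 14 = 26 at compile time
Optimized: y = 26


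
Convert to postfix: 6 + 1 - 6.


Left to right (same or higher precedence on left)
Postfix: 6 1 + 6 -


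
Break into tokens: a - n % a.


Scan left to right, longest-match per lexeme
Tokens: ID(a), OP(-), ID(n), OP(%), ID(a)


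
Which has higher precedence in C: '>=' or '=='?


'>=' is relational (level 7); '==' is equality (level 6)
Higher level binds tighter
'>=' has higher precedence than '=='


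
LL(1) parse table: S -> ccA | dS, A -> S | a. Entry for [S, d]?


For [S, d]: 'd' ∈ FIRST(dS)
Entry: S -> dS


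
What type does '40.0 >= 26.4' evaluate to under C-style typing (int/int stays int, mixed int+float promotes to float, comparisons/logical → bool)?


Operand types: float >= float
Rule: comparison yields bool
Result type: bool


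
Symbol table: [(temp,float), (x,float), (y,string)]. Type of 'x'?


Lookup 'x' → type float


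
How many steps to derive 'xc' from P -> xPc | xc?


Derivation: P => xc
Steps: 1


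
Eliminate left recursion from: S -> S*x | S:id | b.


Left-recursive alternatives: S*x, S:id; non-recursive: b
Introduce S': S -> bS', S' -> *xS' | :idS' | ε


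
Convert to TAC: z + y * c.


Break into single-operator statements:
t1 = y * c
t2 = z + t1


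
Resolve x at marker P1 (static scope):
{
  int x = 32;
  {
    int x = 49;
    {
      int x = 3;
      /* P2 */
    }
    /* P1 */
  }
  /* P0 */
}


x declared in the same block as P1
x = 49


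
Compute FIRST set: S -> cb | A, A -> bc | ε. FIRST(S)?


Per alternative of S: FIRST(cb) = {c}; FIRST(A) = {b, ε}
FIRST(S) = {b, c, ε}


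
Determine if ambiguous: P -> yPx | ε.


balanced y^n…x^n: each string has a unique parse
Unambiguous


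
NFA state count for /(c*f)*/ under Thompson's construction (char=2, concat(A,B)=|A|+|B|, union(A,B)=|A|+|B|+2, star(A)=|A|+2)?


Syntax tree has 2 char leaf(s), 0 union(s), 2 star(s)
chars contribute 2×2 = 4; each union adds +2; each star adds +2
Total: 4 + 0 + 4 = 8 states


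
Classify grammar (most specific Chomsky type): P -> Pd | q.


Left-linear: every RHS is a terminal or one nonterminal followed by a terminal
Classification: Type 3 (Regular)


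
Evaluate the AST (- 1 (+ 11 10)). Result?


Evaluate inner: (+ 11 10) = 21
Evaluate root: (- 1 21) = -20
Result: -20


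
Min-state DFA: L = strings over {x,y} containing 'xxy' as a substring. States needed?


KMP-style automaton: 3 progress states + 1 absorbing accept = 4
Minimal DFA: 4 states


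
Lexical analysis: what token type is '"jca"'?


Pattern: double-quoted sequence
Type: STRING_LITERAL


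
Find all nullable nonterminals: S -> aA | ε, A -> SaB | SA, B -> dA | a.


A nonterminal is nullable iff some alternative derives ε (directly, or every symbol in it is nullable)
Nullable: {S}


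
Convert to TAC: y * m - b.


Break into single-operator statements:
t1 = y * m
t2 = t1 - b


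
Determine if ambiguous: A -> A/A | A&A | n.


'n/n&n' has two parse trees (no precedence encoded between / and &)
Ambiguous


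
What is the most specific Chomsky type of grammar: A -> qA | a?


Right-linear: every RHS is a terminal or a terminal followed by one nonterminal
Classification: Type 3 (Regular)


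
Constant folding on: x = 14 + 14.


14 + 14 = 28 at compile time
Optimized: x = 28


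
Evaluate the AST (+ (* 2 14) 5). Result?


Evaluate inner: (* 2 14) = 28
Evaluate root: (+ 28 5) = 33
Result: 33


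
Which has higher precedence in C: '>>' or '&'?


'>>' is shift (level 8); '&' is bitwise AND (level 5)
Higher level binds tighter
'>>' has higher precedence than '&'


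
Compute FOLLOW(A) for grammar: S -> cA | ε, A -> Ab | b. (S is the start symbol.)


$ ∈ FOLLOW(S). For each A -> αBβ: add FIRST(β)\{ε} to FOLLOW(B); if β nullable, add FOLLOW(A).
FOLLOW(A) = {$, b}


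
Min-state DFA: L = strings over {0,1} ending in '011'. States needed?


Track the longest suffix of input matching a prefix of '011': 4 classes (prefixes of length 0..3)
Minimal DFA: 4 states


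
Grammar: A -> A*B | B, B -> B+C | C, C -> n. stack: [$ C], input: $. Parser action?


'C' (not preceded by B+) is the handle for B -> C
Action: reduce (B -> C)


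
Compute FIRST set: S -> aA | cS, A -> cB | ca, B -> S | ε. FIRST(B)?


Per alternative of B: FIRST(S) = {a, c}; FIRST(ε) = {ε}
FIRST(B) = {a, c, ε}


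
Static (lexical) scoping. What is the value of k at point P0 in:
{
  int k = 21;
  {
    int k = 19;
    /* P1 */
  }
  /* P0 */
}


k declared in the same block as P0
k = 21


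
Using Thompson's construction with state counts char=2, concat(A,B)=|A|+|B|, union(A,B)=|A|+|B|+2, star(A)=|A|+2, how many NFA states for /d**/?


Syntax tree has 1 char leaf(s), 0 union(s), 2 star(s)
chars contribute 1×2 = 2; each union adds +2; each star adds +2
Total: 2 + 0 + 4 = 6 states


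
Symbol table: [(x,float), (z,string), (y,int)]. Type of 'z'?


Lookup 'z' → type string


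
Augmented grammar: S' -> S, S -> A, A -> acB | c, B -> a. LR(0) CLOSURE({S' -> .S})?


Start: S' -> .S
For each item with dot before a nonterminal B, add B -> .γ for every B-production
Closure: [S' -> .S, S -> .A, A -> .acB, A -> .c]


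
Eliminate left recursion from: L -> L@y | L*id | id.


Left-recursive alternatives: L@y, L*id; non-recursive: id
Introduce L': L -> idL', L' -> @yL' | *idL' | ε


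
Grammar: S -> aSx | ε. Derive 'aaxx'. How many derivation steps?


Derivation: S => aSx => aaSxx => aaxx
Steps: 3


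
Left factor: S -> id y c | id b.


Common prefix: 'id'
Factored: S -> id S', S' -> y c | b


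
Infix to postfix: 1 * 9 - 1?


Left to right (same or higher precedence on left)
Postfix: 1 9 * 1 -


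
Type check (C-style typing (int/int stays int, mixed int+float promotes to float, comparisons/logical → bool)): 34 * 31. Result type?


Operand types: int * int
Rule: mixed int/float promotes to float; int/int stays int
Result type: int


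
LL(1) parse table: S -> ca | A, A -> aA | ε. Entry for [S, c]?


For [S, c]: 'c' ∈ FIRST(ca)
Entry: S -> ca


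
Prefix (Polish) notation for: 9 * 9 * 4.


left-to-right (same/higher precedence on left): tree is (* (* 9 9) 4)
Prefix: * * 9 9 4


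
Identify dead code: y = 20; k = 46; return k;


y is assigned but never read
Dead: 'y = 20'


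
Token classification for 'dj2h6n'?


Pattern: letter/underscore followed by alphanumerics, not a keyword
Type: IDENTIFIER


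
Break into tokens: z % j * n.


Scan left to right, longest-match per lexeme
Tokens: ID(z), OP(%), ID(j), OP(*), ID(n)


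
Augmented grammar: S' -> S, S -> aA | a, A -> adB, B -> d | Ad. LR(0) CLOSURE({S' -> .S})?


Start: S' -> .S
For each item with dot before a nonterminal B, add B -> .γ for every B-production
Closure: [S' -> .S, S -> .aA, S -> .a]


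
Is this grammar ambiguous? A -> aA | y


right-linear, alternatives start with distinct terminals 'a' vs 'y': unique leftmost derivation
Unambiguous


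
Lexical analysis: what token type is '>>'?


Pattern: operator symbol
Type: OPERATOR


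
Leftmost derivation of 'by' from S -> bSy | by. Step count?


Derivation: S => by
Steps: 1


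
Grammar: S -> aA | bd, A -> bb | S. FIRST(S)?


Per alternative of S: FIRST(aA) = {a}; FIRST(bd) = {b}
FIRST(S) = {a, b}


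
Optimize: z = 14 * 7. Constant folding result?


14 * 7 = 98 at compile time
Optimized: z = 98


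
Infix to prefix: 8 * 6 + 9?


left-to-right (same/higher precedence on left): tree is (+ (* 8 6) 9)
Prefix: + * 8 6 9


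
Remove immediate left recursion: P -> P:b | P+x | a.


Left-recursive alternatives: P:b, P+x; non-recursive: a
Introduce P': P -> aP', P' -> :bP' | +xP' | ε


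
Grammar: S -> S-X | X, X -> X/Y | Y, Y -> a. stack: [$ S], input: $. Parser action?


start symbol S on stack, input exhausted
Action: accept


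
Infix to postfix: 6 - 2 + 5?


Left to right (same or higher precedence on left)
Postfix: 6 2 - 5 +


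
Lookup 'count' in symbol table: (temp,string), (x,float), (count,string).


Lookup 'count' → type string


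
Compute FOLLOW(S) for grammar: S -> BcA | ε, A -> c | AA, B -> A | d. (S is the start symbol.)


$ ∈ FOLLOW(S). For each A -> αBβ: add FIRST(β)\{ε} to FOLLOW(B); if β nullable, add FOLLOW(A).
FOLLOW(S) = {$}


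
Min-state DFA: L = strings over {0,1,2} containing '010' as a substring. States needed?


KMP-style automaton: 3 progress states + 1 absorbing accept = 4
Minimal DFA: 4 states


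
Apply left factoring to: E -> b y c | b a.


Common prefix: 'b'
Factored: E -> b E', E' -> y c | a


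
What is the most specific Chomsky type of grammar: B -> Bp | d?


Left-linear: every RHS is a terminal or one nonterminal followed by a terminal
Classification: Type 3 (Regular)


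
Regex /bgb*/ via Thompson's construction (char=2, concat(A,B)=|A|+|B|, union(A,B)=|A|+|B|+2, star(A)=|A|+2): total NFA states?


Syntax tree has 3 char leaf(s), 0 union(s), 1 star(s)
chars contribute 3×2 = 6; each union adds +2; each star adds +2
Total: 6 + 0 + 2 = 8 states


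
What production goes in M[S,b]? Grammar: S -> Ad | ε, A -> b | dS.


For [S, b]: 'b' ∈ FIRST(Ad)
Entry: S -> Ad


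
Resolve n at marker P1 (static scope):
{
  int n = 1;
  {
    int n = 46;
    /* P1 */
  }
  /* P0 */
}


n declared in the same block as P1
n = 46


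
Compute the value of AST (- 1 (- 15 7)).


Evaluate inner: (- 15 7) = 8
Evaluate root: (- 1 8) = -7
Result: -7


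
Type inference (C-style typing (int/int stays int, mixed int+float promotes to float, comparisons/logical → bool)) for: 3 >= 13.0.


Operand types: int >= float
Rule: comparison yields bool
Result type: bool


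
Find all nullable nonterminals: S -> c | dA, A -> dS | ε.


A nonterminal is nullable iff some alternative derives ε (directly, or every symbol in it is nullable)
Nullable: {A}


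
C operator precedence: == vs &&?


'==' is equality (level 6); '&&' is logical AND (level 2)
Higher level binds tighter
'==' has higher precedence than '&&'


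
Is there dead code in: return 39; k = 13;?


statement follows a return and is unreachable
Dead: 'k = 13'


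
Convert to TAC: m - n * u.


Break into single-operator statements:
t1 = n * u
t2 = m - t1


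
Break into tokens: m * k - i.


Scan left to right, longest-match per lexeme
Tokens: ID(m), OP(*), ID(k), OP(-), ID(i)


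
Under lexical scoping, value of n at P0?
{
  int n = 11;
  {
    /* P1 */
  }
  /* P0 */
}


n declared in the same block as P0
n = 11


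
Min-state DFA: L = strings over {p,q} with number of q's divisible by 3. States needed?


Track (count of q) mod 3: states 0..2, accept at 0
Minimal DFA: 3 states


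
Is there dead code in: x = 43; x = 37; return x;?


first assignment to x is overwritten before any read
Dead: 'x = 43'


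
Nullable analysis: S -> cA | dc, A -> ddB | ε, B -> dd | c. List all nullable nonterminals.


A nonterminal is nullable iff some alternative derives ε (directly, or every symbol in it is nullable)
Nullable: {A}


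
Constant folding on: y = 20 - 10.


20 - 10 = 10 at compile time
Optimized: y = 10


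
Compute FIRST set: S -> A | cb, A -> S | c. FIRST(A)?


Per alternative of A: FIRST(S) = {c}; FIRST(c) = {c}
FIRST(A) = {c}


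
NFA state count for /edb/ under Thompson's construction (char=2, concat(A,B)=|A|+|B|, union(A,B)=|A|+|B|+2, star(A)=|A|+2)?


Syntax tree has 3 char leaf(s), 0 union(s), 0 star(s)
chars contribute 3×2 = 6; each union adds +2; each star adds +2
Total: 6 + 0 + 0 = 6 states


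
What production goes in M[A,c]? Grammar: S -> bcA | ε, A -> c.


For [A, c]: 'c' ∈ FIRST(c)
Entry: A -> c


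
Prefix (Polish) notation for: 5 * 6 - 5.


left-to-right (same/higher precedence on left): tree is (- (* 5 6) 5)
Prefix: - * 5 6 5


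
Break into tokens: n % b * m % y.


Scan left to right, longest-match per lexeme
Tokens: ID(n), OP(%), ID(b), OP(*), ID(m), OP(%), ID(y)


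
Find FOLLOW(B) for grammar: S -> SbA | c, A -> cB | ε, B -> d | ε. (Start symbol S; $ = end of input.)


$ ∈ FOLLOW(S). For each A -> αBβ: add FIRST(β)\{ε} to FOLLOW(B); if β nullable, add FOLLOW(A).
FOLLOW(B) = {$, b}


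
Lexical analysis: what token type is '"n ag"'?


Pattern: double-quoted sequence
Type: STRING_LITERAL


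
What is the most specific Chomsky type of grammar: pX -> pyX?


LHS has context (more than one symbol) and |LHS| ≤ |RHS|
Classification: Type 1 (Context-Sensitive)


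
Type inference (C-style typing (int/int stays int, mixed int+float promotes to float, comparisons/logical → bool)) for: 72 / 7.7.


Operand types: int / float
Rule: mixed int/float promotes to float; int/int stays int
Result type: float


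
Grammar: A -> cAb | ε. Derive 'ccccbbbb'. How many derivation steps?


Derivation: A => cAb => ccAbb => cccAbbb => ccccAbbbb => ccccbbbb
Steps: 5


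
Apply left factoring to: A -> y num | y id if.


Common prefix: 'y'
Factored: A -> y A', A' -> num | id if


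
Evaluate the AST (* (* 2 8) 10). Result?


Evaluate inner: (* 2 8) = 16
Evaluate root: (* 16 10) = 160
Result: 160


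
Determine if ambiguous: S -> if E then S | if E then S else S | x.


dangling else: 'if E then if E then x else x' parses two ways
Ambiguous


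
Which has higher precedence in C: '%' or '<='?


'%' is multiplicative (level 10); '<=' is relational (level 7)
Higher level binds tighter
'%' has higher precedence than '<='


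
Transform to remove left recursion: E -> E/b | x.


Left-recursive alternatives: E/b; non-recursive: x
Introduce E': E -> xE', E' -> /bE' | ε


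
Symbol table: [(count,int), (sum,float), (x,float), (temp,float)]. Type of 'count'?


Lookup 'count' → type int


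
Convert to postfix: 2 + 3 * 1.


* has higher precedence, evaluate 3*1 first
Postfix: 2 3 1 * +


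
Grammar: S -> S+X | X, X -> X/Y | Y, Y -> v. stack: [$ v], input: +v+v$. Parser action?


'v' on top is the handle for Y -> v
Action: reduce (Y -> v)


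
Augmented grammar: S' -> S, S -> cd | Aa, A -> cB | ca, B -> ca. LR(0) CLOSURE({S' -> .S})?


Start: S' -> .S
For each item with dot before a nonterminal B, add B -> .γ for every B-production
Closure: [S' -> .S, S -> .cd, S -> .Aa, A -> .cB, A -> .ca]


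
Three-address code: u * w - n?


Break into single-operator statements:
t1 = u * w
t2 = t1 - n


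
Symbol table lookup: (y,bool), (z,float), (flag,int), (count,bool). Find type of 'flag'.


Lookup 'flag' → type int


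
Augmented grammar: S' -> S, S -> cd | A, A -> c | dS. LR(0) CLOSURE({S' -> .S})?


Start: S' -> .S
For each item with dot before a nonterminal B, add B -> .γ for every B-production
Closure: [S' -> .S, S -> .cd, S -> .A, A -> .c, A -> .dS]


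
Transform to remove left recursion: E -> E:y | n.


Left-recursive alternatives: E:y; non-recursive: n
Introduce E': E -> nE', E' -> :yE' | ε


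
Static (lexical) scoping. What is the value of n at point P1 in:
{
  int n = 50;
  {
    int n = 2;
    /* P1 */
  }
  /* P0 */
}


n declared in the same block as P1
n = 2


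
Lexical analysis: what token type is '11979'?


Pattern: digits only
Type: INTEGER_LITERAL


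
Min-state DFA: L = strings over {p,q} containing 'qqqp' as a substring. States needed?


KMP-style automaton: 4 progress states + 1 absorbing accept = 5
Minimal DFA: 5 states


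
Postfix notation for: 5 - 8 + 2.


Left to right (same or higher precedence on left)
Postfix: 5 8 - 2 +


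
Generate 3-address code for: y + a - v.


Break into single-operator statements:
t1 = y + a
t2 = t1 - v


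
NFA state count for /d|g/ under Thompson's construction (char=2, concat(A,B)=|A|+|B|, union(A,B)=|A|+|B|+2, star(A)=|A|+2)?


Syntax tree has 2 char leaf(s), 1 union(s), 0 star(s)
chars contribute 2×2 = 4; each union adds +2; each star adds +2
Total: 4 + 2 + 0 = 6 states


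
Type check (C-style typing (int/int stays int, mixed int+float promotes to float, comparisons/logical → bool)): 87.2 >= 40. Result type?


Operand types: float >= int
Rule: comparison yields bool
Result type: bool


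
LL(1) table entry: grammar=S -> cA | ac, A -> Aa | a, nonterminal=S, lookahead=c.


For [S, c]: 'c' ∈ FIRST(cA)
Entry: S -> cA


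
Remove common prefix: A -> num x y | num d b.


Common prefix: 'num'
Factored: A -> num A', A' -> x y | d b


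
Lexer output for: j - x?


Scan left to right, longest-match per lexeme
Tokens: ID(j), OP(-), ID(x)


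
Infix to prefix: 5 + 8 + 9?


left-to-right (same/higher precedence on left): tree is (+ (+ 5 8) 9)
Prefix: + + 5 8 9


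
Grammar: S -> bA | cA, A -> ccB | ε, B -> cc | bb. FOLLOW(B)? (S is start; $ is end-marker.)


$ ∈ FOLLOW(S). For each A -> αBβ: add FIRST(β)\{ε} to FOLLOW(B); if β nullable, add FOLLOW(A).
FOLLOW(B) = {$}


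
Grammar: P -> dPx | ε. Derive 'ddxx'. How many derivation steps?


Derivation: P => dPx => ddPxx => ddxx
Steps: 3


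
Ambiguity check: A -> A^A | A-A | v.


'v^v-v' has two parse trees (no precedence encoded between ^ and -)
Ambiguous


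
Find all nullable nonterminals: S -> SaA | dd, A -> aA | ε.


A nonterminal is nullable iff some alternative derives ε (directly, or every symbol in it is nullable)
Nullable: {A}


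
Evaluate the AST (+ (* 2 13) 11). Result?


Evaluate inner: (* 2 13) = 26
Evaluate root: (+ 26 11) = 37
Result: 37


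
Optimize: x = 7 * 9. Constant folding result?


7 * 9 = 63 at compile time
Optimized: x = 63


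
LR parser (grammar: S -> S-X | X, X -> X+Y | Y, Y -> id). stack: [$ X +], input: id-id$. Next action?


no handle; shift 'id'
Action: shift


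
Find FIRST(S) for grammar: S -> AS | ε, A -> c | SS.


Per alternative of S: FIRST(AS) = {c, ε}; FIRST(ε) = {ε}
FIRST(S) = {c, ε}


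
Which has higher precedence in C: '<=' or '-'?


'-' is additive (level 9); '<=' is relational (level 7)
Higher level binds tighter
'-' has higher precedence than '<='


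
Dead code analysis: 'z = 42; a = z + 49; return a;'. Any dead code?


z is read by a's definition; a is returned
No dead code


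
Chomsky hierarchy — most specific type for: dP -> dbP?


LHS has context (more than one symbol) and |LHS| ≤ |RHS|
Classification: Type 1 (Context-Sensitive)


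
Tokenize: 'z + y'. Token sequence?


Scan left to right, longest-match per lexeme
Tokens: ID(z), OP(+), ID(y)


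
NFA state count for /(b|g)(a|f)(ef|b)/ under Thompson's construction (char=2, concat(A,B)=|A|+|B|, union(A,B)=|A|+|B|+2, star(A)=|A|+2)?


Syntax tree has 7 char leaf(s), 3 union(s), 0 star(s)
chars contribute 7×2 = 14; each union adds +2; each star adds +2
Total: 14 + 6 + 0 = 20 states


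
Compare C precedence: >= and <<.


'<<' is shift (level 8); '>=' is relational (level 7)
Higher level binds tighter
'<<' has higher precedence than '>='


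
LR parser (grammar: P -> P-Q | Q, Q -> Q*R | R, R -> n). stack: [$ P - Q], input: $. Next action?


handle 'P-Q' on top; lookahead ∈ FOLLOW(P) = {-, $}
Action: reduce (P -> P-Q)


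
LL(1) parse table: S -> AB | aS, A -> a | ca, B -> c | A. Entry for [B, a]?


For [B, a]: 'a' ∈ FIRST(A)
Entry: B -> A


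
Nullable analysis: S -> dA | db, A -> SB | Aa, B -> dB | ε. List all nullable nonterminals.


A nonterminal is nullable iff some alternative derives ε (directly, or every symbol in it is nullable)
Nullable: {B}


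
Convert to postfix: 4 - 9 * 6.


* has higher precedence, evaluate 9*6 first
Postfix: 4 9 6 * -


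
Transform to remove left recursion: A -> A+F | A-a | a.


Left-recursive alternatives: A+F, A-a; non-recursive: a
Introduce A': A -> aA', A' -> +FA' | -aA' | ε


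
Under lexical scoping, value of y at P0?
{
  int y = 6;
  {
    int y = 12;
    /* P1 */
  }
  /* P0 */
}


y declared in the same block as P0
y = 6


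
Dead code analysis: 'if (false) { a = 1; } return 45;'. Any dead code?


condition is constant false, so the whole block is unreachable
Dead: 'if (false) { a = 1; }'


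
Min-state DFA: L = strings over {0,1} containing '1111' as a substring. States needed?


KMP-style automaton: 4 progress states + 1 absorbing accept = 5
Minimal DFA: 5 states


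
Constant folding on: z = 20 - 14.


20 - 14 = 6 at compile time
Optimized: z = 6


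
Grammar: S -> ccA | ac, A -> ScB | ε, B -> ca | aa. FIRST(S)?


Per alternative of S: FIRST(ccA) = {c}; FIRST(ac) = {a}
FIRST(S) = {a, c}


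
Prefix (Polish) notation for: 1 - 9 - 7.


left-to-right (same/higher precedence on left): tree is (- (- 1 9) 7)
Prefix: - - 1 9 7


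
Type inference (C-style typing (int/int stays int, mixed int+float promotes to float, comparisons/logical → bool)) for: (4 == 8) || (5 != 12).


Operand types: bool || bool
Rule: logical operators take bool operands and yield bool
Result type: bool


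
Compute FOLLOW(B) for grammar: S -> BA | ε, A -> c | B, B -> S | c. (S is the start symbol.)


$ ∈ FOLLOW(S). For each A -> αBβ: add FIRST(β)\{ε} to FOLLOW(B); if β nullable, add FOLLOW(A).
FOLLOW(B) = {$, c}


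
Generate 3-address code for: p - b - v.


Break into single-operator statements:
t1 = p - b
t2 = t1 - v


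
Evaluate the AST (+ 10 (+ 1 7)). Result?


Evaluate inner: (+ 1 7) = 8
Evaluate root: (+ 10 8) = 18
Result: 18


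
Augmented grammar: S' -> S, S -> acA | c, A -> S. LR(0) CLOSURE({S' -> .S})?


Start: S' -> .S
For each item with dot before a nonterminal B, add B -> .γ for every B-production
Closure: [S' -> .S, S -> .acA, S -> .c]


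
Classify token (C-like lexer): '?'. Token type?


Pattern: operator symbol
Type: OPERATOR


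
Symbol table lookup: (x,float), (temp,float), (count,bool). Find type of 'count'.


Lookup 'count' → type bool


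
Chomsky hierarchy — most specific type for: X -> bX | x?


Right-linear: every RHS is a terminal or a terminal followed by one nonterminal
Classification: Type 3 (Regular)


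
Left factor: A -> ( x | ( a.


Common prefix: '('
Factored: A -> ( A', A' -> x | a


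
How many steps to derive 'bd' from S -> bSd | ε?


Derivation: S => bSd => bd
Steps: 2


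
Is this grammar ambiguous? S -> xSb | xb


balanced x^n…b^n: each string has a unique parse
Unambiguous


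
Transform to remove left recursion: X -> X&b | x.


Left-recursive alternatives: X&b; non-recursive: x
Introduce X': X -> xX', X' -> &bX' | ε


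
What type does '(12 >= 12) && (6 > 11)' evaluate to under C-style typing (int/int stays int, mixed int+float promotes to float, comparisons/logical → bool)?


Operand types: bool && bool
Rule: logical operators take bool operands and yield bool
Result type: bool


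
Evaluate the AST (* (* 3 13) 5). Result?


Evaluate inner: (* 3 13) = 39
Evaluate root: (* 39 5) = 195
Result: 195


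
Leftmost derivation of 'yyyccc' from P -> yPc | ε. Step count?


Derivation: P => yPc => yyPcc => yyyPccc => yyyccc
Steps: 4


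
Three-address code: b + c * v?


Break into single-operator statements:
t1 = c * v
t2 = b + t1


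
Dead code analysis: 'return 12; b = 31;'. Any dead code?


statement follows a return and is unreachable
Dead: 'b = 31'


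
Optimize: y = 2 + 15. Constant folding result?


2 + 15 = 17 at compile time
Optimized: y = 17


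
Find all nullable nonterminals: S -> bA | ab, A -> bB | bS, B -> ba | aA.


A nonterminal is nullable iff some alternative derives ε (directly, or every symbol in it is nullable)
Nullable: {}


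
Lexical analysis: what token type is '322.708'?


Pattern: digits with a decimal point
Type: FLOAT_LITERAL


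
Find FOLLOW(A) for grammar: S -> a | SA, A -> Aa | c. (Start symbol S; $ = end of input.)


$ ∈ FOLLOW(S). For each A -> αBβ: add FIRST(β)\{ε} to FOLLOW(B); if β nullable, add FOLLOW(A).
FOLLOW(A) = {$, a, c}


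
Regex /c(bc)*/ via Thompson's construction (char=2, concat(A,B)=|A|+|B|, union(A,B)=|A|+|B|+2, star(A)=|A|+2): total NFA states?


Syntax tree has 3 char leaf(s), 0 union(s), 1 star(s)
chars contribute 3×2 = 6; each union adds +2; each star adds +2
Total: 6 + 0 + 2 = 8 states


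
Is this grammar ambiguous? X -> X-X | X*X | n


'n-n*n' has two parse trees (no precedence encoded between - and *)
Ambiguous


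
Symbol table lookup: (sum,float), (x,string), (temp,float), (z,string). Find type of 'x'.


Lookup 'x' → type string


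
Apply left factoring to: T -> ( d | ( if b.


Common prefix: '('
Factored: T -> ( T', T' -> d | if b


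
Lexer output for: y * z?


Scan left to right, longest-match per lexeme
Tokens: ID(y), OP(*), ID(z)


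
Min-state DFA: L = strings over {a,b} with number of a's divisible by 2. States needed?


Track (count of a) mod 2: states 0..1, accept at 0
Minimal DFA: 2 states


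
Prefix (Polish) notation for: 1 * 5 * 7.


left-to-right (same/higher precedence on left): tree is (* (* 1 5) 7)
Prefix: * * 1 5 7


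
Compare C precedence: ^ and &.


'&' is bitwise AND (level 5); '^' is bitwise XOR (level 4)
Higher level binds tighter
'&' has higher precedence than '^'


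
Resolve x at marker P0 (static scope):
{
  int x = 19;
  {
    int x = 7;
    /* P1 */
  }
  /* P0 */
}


x declared in the same block as P0
x = 19


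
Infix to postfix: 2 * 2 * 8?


Left to right (same or higher precedence on left)
Postfix: 2 2 * 8 *


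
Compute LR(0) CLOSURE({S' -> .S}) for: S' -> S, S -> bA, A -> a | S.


Start: S' -> .S
For each item with dot before a nonterminal B, add B -> .γ for every B-production
Closure: [S' -> .S, S -> .bA]


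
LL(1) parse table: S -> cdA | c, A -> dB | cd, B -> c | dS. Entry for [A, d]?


For [A, d]: 'd' ∈ FIRST(dB)
Entry: A -> dB


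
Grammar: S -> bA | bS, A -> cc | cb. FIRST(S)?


Per alternative of S: FIRST(bA) = {b}; FIRST(bS) = {b}
FIRST(S) = {b}


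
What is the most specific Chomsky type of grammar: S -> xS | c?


Right-linear: every RHS is a terminal or a terminal followed by one nonterminal
Classification: Type 3 (Regular)


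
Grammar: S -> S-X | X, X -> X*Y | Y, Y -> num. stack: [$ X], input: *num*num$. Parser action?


shift '*' to continue X -> X*Y
Action: shift


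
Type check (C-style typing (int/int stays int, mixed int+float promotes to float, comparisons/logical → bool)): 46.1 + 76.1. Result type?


Operand types: float + float
Rule: mixed int/float promotes to float; int/int stays int
Result type: float


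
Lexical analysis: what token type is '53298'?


Pattern: digits only
Type: INTEGER_LITERAL


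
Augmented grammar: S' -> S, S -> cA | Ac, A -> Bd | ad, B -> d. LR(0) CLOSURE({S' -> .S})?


Start: S' -> .S
For each item with dot before a nonterminal B, add B -> .γ for every B-production
Closure: [S' -> .S, S -> .cA, S -> .Ac, A -> .Bd, A -> .ad, B -> .d]


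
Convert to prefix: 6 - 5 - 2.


left-to-right (same/higher precedence on left): tree is (- (- 6 5) 2)
Prefix: - - 6 5 2


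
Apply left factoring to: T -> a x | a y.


Common prefix: 'a'
Factored: T -> a T', T' -> x | y


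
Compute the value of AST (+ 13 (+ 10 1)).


Evaluate inner: (+ 10 1) = 11
Evaluate root: (+ 13 11) = 24
Result: 24


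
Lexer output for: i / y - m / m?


Scan left to right, longest-match per lexeme
Tokens: ID(i), OP(/), ID(y), OP(-), ID(m), OP(/), ID(m)


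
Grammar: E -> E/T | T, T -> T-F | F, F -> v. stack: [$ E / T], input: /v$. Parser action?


handle 'E/T' on top; lookahead ∈ FOLLOW(E) = {/, $}
Action: reduce (E -> E/T)


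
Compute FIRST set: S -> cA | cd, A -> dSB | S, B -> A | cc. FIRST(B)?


Per alternative of B: FIRST(A) = {c, d}; FIRST(cc) = {c}
FIRST(B) = {c, d}


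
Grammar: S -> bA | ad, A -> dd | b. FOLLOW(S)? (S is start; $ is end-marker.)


$ ∈ FOLLOW(S). For each A -> αBβ: add FIRST(β)\{ε} to FOLLOW(B); if β nullable, add FOLLOW(A).
FOLLOW(S) = {$}


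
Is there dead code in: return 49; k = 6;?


statement follows a return and is unreachable
Dead: 'k = 6'


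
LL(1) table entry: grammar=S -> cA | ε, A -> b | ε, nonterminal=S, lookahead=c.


For [S, c]: 'c' ∈ FIRST(cA)
Entry: S -> cA


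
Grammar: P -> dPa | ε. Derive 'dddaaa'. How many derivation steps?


Derivation: P => dPa => ddPaa => dddPaaa => dddaaa
Steps: 4


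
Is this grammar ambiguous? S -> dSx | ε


balanced d^n…x^n: each string has a unique parse
Unambiguous


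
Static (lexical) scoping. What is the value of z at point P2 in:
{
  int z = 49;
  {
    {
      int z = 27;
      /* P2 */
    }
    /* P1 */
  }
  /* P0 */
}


z declared in the same block as P2
z = 27


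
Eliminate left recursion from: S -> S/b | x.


Left-recursive alternatives: S/b; non-recursive: x
Introduce S': S -> xS', S' -> /bS' | ε


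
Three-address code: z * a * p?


Break into single-operator statements:
t1 = z * a
t2 = t1 * p


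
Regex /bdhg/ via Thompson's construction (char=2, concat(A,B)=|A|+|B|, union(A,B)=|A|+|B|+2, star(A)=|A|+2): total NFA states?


Syntax tree has 4 char leaf(s), 0 union(s), 0 star(s)
chars contribute 4×2 = 8; each union adds +2; each star adds +2
Total: 8 + 0 + 0 = 8 states


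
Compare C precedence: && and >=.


'>=' is relational (level 7); '&&' is logical AND (level 2)
Higher level binds tighter
'>=' has higher precedence than '&&'


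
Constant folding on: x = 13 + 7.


13 + 7 = 20 at compile time
Optimized: x = 20


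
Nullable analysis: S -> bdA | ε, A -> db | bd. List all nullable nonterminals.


A nonterminal is nullable iff some alternative derives ε (directly, or every symbol in it is nullable)
Nullable: {S}


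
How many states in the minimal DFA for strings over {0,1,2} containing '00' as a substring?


KMP-style automaton: 2 progress states + 1 absorbing accept = 3
Minimal DFA: 3 states


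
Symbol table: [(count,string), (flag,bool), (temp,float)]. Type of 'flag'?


Lookup 'flag' → type bool


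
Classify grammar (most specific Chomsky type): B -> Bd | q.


Left-linear: every RHS is a terminal or one nonterminal followed by a terminal
Classification: Type 3 (Regular)


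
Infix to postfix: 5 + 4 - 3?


Left to right (same or higher precedence on left)
Postfix: 5 4 + 3 -


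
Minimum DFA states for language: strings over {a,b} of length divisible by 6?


Track length mod 6: states 0..5, accept at 0
Minimal DFA: 6 states


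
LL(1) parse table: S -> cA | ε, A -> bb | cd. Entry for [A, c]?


For [A, c]: 'c' ∈ FIRST(cd)
Entry: A -> cd


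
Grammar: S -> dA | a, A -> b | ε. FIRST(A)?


Per alternative of A: FIRST(b) = {b}; FIRST(ε) = {ε}
FIRST(A) = {b, ε}


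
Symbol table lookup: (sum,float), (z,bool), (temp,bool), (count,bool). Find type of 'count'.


Lookup 'count' → type bool


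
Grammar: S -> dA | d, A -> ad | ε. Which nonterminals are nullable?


A nonterminal is nullable iff some alternative derives ε (directly, or every symbol in it is nullable)
Nullable: {A}


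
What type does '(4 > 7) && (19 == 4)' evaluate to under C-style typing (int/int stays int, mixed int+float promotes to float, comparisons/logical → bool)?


Operand types: bool && bool
Rule: logical operators take bool operands and yield bool
Result type: bool


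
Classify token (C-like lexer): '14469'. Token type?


Pattern: digits only
Type: INTEGER_LITERAL


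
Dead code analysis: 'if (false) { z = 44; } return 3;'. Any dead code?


condition is constant false, so the whole block is unreachable
Dead: 'if (false) { z = 44; }'


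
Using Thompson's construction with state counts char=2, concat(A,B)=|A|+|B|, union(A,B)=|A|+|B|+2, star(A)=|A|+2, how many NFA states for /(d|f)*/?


Syntax tree has 2 char leaf(s), 1 union(s), 1 star(s)
chars contribute 2×2 = 4; each union adds +2; each star adds +2
Total: 4 + 2 + 2 = 8 states


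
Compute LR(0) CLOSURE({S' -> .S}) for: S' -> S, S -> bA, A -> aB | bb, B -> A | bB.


Start: S' -> .S
For each item with dot before a nonterminal B, add B -> .γ for every B-production
Closure: [S' -> .S, S -> .bA]


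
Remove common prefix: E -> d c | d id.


Common prefix: 'd'
Factored: E -> d E', E' -> c | id


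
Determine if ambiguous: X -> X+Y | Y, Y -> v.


precedence layered via separate nonterminal Y: deterministic
Unambiguous


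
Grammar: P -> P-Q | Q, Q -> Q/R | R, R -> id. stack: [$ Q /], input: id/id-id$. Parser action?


no handle; shift 'id'
Action: shift


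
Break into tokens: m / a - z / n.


Scan left to right, longest-match per lexeme
Tokens: ID(m), OP(/), ID(a), OP(-), ID(z), OP(/), ID(n)


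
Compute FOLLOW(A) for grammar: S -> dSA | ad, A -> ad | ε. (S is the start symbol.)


$ ∈ FOLLOW(S). For each A -> αBβ: add FIRST(β)\{ε} to FOLLOW(B); if β nullable, add FOLLOW(A).
FOLLOW(A) = {$, a}


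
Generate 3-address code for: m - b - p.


Break into single-operator statements:
t1 = m - b
t2 = t1 - p


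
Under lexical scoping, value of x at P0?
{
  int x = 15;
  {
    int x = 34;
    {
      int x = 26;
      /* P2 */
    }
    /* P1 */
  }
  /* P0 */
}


x declared in the same block as P0
x = 15


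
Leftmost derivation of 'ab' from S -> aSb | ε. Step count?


Derivation: S => aSb => ab
Steps: 2


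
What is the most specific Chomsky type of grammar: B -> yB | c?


Right-linear: every RHS is a terminal or a terminal followed by one nonterminal
Classification: Type 3 (Regular)


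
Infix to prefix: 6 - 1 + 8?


left-to-right (same/higher precedence on left): tree is (+ (- 6 1) 8)
Prefix: + - 6 1 8


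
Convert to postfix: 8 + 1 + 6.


Left to right (same or higher precedence on left)
Postfix: 8 1 + 6 +


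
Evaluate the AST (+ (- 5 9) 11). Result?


Evaluate inner: (- 5 9) = -4
Evaluate root: (+ -4 11) = 7
Result: 7


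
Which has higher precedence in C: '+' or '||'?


'+' is additive (level 9); '||' is logical OR (level 1)
Higher level binds tighter
'+' has higher precedence than '||'


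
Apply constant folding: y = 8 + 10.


8 + 10 = 18 at compile time
Optimized: y = 18


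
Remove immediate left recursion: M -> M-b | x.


Left-recursive alternatives: M-b; non-recursive: x
Introduce M': M -> xM', M' -> -bM' | ε


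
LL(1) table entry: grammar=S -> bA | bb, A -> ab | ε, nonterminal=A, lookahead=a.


For [A, a]: 'a' ∈ FIRST(ab)
Entry: A -> ab


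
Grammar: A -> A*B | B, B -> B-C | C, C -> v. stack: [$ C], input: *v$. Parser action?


'C' (not preceded by B-) is the handle for B -> C
Action: reduce (B -> C)


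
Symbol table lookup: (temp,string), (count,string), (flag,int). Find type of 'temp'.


Lookup 'temp' → type string


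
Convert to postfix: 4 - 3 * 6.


* has higher precedence, evaluate 3*6 first
Postfix: 4 3 6 * -


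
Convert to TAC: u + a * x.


Break into single-operator statements:
t1 = a * x
t2 = u + t1


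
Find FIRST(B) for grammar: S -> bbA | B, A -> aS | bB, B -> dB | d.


Per alternative of B: FIRST(dB) = {d}; FIRST(d) = {d}
FIRST(B) = {d}


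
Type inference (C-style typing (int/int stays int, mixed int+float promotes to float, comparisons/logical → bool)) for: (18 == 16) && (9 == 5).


Operand types: bool && bool
Rule: logical operators take bool operands and yield bool
Result type: bool


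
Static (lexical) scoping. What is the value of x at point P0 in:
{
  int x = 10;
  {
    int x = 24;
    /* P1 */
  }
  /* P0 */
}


x declared in the same block as P0
x = 10


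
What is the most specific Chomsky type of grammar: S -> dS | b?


Right-linear: every RHS is a terminal or a terminal followed by one nonterminal
Classification: Type 3 (Regular)


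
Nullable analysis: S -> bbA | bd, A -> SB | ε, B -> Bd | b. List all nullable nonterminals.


A nonterminal is nullable iff some alternative derives ε (directly, or every symbol in it is nullable)
Nullable: {A}


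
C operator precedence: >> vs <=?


'>>' is shift (level 8); '<=' is relational (level 7)
Higher level binds tighter
'>>' has higher precedence than '<='


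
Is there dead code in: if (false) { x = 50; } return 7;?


condition is constant false, so the whole block is unreachable
Dead: 'if (false) { x = 50; }'


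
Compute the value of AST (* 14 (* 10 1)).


Evaluate inner: (* 10 1) = 10
Evaluate root: (* 14 10) = 140
Result: 140


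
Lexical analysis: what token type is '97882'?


Pattern: digits only
Type: INTEGER_LITERAL


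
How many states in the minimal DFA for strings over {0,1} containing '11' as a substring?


KMP-style automaton: 2 progress states + 1 absorbing accept = 3
Minimal DFA: 3 states


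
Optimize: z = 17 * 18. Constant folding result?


17 * 18 = 306 at compile time
Optimized: z = 306


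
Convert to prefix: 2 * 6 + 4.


left-to-right (same/higher precedence on left): tree is (+ (* 2 6) 4)
Prefix: + * 2 6 4


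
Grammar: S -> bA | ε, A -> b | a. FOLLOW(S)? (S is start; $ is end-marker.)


$ ∈ FOLLOW(S). For each A -> αBβ: add FIRST(β)\{ε} to FOLLOW(B); if β nullable, add FOLLOW(A).
FOLLOW(S) = {$}


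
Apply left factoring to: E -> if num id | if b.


Common prefix: 'if'
Factored: E -> if E', E' -> num id | b


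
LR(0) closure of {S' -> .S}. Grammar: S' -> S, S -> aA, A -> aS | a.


Start: S' -> .S
For each item with dot before a nonterminal B, add B -> .γ for every B-production
Closure: [S' -> .S, S -> .aA]
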